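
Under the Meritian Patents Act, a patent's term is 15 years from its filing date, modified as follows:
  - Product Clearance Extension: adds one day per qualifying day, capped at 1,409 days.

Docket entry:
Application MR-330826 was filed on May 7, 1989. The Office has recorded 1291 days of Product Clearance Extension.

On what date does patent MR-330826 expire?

2007-11-19

Base term: filing date + 15 years → 7 May 2004.
Product Clearance Extension: 1291 days (within the 1409-day cap) → +1291 days → 19 November 2007.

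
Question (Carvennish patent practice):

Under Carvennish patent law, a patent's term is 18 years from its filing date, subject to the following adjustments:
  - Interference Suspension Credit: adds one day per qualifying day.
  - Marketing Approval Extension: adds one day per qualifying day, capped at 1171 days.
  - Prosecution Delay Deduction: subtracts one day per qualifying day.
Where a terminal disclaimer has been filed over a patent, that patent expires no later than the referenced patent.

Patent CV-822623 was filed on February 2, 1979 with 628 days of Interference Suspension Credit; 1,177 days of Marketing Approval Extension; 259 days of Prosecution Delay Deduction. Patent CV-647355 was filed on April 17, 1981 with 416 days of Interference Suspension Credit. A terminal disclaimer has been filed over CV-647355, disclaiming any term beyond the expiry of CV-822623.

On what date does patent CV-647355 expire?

Natural term of CV-647355:
  Base: filing + 18 years → 17 April 1999.
  Interference Suspension Credit: +416 days → 6 June 2000.
Expiry of referenced patent CV-822623:
  Base: filing + 18 years → 2 February 1997.
  Interference Suspension Credit: +628 days → 23 October 1998.
  Marketing Approval Extension: 1177 days claimed exceeds the 1171-day cap, so +1171 days → 6 January 2002.
  Prosecution Delay Deduction: −259 days → 22 April 2001.
Terminal disclaimer: CV-647355 expires on the earlier of 6 June 2000 and 22 April 2001.

2000-06-06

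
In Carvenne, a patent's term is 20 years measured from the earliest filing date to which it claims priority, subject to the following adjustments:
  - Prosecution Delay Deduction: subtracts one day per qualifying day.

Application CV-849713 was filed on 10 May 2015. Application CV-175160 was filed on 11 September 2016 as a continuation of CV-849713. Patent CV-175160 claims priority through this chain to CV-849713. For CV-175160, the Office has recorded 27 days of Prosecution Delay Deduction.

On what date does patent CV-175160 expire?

Earliest priority filing: 10 May 2015.
Base term: 10 May 2015 + 20 years → 10 May 2035.
Prosecution Delay Deduction: −27 days → 13 April 2035.

2035-04-13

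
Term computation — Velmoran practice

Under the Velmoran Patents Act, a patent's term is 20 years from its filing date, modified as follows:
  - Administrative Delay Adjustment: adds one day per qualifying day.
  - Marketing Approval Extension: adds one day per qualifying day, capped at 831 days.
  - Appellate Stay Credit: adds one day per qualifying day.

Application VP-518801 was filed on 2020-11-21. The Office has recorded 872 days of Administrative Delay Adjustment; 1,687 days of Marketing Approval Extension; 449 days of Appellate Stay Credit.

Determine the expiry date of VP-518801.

Base term: filing date + 20 years → 21 November 2040.
Administrative Delay Adjustment: +872 days → 12 April 2043.
Marketing Approval Extension: 1687 days claimed exceeds the 831-day cap, so +831 days → 21 July 2045.
Appellate Stay Credit: +449 days → 13 October 2046.

2046-10-13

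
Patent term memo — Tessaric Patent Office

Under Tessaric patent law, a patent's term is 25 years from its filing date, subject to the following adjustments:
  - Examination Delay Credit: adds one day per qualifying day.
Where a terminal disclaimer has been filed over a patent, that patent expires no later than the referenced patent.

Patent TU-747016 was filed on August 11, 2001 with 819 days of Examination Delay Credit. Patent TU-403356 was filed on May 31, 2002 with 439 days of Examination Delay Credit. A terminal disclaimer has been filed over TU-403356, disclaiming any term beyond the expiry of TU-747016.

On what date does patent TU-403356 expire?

2028-08-12

Natural term of TU-403356:
  Base: filing + 25 years → 31 May 2027.
  Examination Delay Credit: +439 days → 12 August 2028.
Expiry of referenced patent TU-747016:
  Base: filing + 25 years → 11 August 2026.
  Examination Delay Credit: +819 days → 7 November 2028.
Terminal disclaimer: TU-403356 expires on the earlier of 12 August 2028 and 7 November 2028.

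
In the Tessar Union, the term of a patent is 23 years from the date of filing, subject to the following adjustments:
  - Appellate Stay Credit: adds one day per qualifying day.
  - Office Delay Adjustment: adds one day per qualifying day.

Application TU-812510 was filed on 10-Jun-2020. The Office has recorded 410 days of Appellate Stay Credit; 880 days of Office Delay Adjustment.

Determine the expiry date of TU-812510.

2046-12-21

Base term: filing date + 23 years → 10 June 2043.
Appellate Stay Credit: +410 days → 24 July 2044.
Office Delay Adjustment: +880 days → 21 December 2046.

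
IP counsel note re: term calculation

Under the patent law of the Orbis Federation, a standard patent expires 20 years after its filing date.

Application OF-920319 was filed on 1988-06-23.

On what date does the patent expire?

Filing date + 20 years → 23 June 2008.

2008-06-23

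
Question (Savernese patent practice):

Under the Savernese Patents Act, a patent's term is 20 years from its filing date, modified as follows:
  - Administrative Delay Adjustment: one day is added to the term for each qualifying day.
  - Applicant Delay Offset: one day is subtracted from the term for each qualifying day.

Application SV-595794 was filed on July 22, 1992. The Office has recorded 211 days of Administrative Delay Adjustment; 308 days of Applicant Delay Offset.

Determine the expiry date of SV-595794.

April 16, 2012

Base term: filing date + 20 years → 22 July 2012.
Administrative Delay Adjustment: +211 days → 18 February 2013.
Applicant Delay Offset: −308 days → 16 April 2012.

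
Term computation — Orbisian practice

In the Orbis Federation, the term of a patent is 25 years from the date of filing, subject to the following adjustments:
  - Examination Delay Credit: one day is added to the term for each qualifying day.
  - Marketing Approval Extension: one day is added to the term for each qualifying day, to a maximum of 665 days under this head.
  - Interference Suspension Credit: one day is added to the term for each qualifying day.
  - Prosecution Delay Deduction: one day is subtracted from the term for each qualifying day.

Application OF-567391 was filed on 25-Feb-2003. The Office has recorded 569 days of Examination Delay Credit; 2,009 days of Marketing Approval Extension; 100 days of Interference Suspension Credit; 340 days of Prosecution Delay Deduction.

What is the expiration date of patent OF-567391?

Base term: filing date + 25 years → 25 February 2028.
Examination Delay Credit: +569 days → 16 September 2029.
Marketing Approval Extension: 2009 days claimed exceeds the 665-day cap, so +665 days → 13 July 2031.
Interference Suspension Credit: +100 days → 21 October 2031.
Prosecution Delay Deduction: −340 days → 15 November 2030.

2030-11-15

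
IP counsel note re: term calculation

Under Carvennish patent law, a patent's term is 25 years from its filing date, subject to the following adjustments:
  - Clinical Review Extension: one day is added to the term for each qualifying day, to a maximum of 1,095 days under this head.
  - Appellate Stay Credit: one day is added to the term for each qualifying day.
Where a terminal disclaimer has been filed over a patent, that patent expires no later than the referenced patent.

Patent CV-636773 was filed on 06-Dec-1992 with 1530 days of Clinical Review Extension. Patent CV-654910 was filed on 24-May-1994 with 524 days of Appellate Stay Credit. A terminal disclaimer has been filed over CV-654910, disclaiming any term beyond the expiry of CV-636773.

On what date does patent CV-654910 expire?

2020-10-29

Natural term of CV-654910:
  Base: filing + 25 years → 24 May 2019.
  Appellate Stay Credit: +524 days → 29 October 2020.
Expiry of referenced patent CV-636773:
  Base: filing + 25 years → 6 December 2017.
  Clinical Review Extension: 1530 days claimed exceeds the 1095-day cap, so +1095 days → 5 December 2020.
Terminal disclaimer: CV-654910 expires on the earlier of 29 October 2020 and 5 December 2020.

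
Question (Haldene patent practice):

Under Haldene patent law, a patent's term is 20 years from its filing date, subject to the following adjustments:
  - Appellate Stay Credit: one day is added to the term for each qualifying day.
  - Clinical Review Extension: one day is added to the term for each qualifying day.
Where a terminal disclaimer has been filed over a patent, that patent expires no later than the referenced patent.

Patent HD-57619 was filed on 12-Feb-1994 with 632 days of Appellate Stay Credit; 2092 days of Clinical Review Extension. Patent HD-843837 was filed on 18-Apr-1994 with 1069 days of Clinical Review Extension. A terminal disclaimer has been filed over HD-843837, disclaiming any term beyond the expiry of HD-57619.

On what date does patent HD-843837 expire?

March 22, 2017

Natural term of HD-843837:
  Base: filing + 20 years → 18 April 2014.
  Clinical Review Extension: +1069 days → 22 March 2017.
Expiry of referenced patent HD-57619:
  Base: filing + 20 years → 12 February 2014.
  Appellate Stay Credit: +632 days → 6 November 2015.
  Clinical Review Extension: +2092 days → 29 July 2021.
Terminal disclaimer: HD-843837 expires on the earlier of 22 March 2017 and 29 July 2021.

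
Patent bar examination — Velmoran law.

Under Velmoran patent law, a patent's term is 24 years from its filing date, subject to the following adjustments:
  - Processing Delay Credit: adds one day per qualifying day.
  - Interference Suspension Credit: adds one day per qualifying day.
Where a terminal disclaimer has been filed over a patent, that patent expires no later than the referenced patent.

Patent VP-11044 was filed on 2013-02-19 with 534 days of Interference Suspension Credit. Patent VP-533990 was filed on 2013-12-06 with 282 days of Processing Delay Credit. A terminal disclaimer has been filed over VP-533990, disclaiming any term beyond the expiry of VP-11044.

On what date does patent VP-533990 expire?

2038-08-07

Natural term of VP-533990:
  Base: filing + 24 years → 6 December 2037.
  Processing Delay Credit: +282 days → 14 September 2038.
Expiry of referenced patent VP-11044:
  Base: filing + 24 years → 19 February 2037.
  Interference Suspension Credit: +534 days → 7 August 2038.
Terminal disclaimer: VP-533990 expires on the earlier of 14 September 2038 and 7 August 2038.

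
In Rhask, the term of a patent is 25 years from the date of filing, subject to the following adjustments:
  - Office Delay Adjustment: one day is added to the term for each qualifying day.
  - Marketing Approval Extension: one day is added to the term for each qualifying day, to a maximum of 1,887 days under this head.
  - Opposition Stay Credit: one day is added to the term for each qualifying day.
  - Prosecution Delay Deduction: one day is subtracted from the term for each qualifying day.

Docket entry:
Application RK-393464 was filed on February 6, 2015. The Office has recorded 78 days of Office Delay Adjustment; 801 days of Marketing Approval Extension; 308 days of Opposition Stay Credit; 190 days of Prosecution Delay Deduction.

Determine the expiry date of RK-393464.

Base term: filing date + 25 years → 6 February 2040.
Office Delay Adjustment: +78 days → 24 April 2040.
Marketing Approval Extension: 801 days (within the 1887-day cap) → +801 days → 4 July 2042.
Opposition Stay Credit: +308 days → 8 May 2043.
Prosecution Delay Deduction: −190 days → 30 October 2042.

October 30, 2042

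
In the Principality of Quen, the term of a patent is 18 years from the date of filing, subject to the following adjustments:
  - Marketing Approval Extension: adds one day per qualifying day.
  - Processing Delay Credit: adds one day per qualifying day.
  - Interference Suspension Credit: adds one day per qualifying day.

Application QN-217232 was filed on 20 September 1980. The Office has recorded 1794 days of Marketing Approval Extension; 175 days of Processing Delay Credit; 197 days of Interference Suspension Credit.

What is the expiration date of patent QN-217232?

Base term: filing date + 18 years → 20 September 1998.
Marketing Approval Extension: +1794 days → 19 August 2003.
Processing Delay Credit: +175 days → 10 February 2004.
Interference Suspension Credit: +197 days → 25 August 2004.

2004-08-25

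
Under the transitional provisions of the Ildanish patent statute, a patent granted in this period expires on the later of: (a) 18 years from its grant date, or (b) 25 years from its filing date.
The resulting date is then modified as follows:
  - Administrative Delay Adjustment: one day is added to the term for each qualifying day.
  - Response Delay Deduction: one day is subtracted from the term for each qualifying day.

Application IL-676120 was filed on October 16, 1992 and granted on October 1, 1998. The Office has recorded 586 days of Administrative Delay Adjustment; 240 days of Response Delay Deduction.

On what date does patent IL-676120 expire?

(a) grant + 18 years → 1 October 2016.
(b) filing + 25 years → 16 October 2017.
Later of the two: 16 October 2017.
Administrative Delay Adjustment: +586 days → 25 May 2019.
Response Delay Deduction: −240 days → 27 September 2018.

September 27, 2018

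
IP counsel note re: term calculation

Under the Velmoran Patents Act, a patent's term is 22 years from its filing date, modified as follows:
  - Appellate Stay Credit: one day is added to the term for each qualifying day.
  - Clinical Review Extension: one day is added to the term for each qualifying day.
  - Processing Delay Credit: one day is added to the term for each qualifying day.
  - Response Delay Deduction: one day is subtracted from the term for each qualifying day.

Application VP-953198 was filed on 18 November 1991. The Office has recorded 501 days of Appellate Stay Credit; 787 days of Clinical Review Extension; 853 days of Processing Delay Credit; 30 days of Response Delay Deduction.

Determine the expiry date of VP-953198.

Base term: filing date + 22 years → 18 November 2013.
Appellate Stay Credit: +501 days → 3 April 2015.
Clinical Review Extension: +787 days → 29 May 2017.
Processing Delay Credit: +853 days → 29 September 2019.
Response Delay Deduction: −30 days → 30 August 2019.

2019-08-30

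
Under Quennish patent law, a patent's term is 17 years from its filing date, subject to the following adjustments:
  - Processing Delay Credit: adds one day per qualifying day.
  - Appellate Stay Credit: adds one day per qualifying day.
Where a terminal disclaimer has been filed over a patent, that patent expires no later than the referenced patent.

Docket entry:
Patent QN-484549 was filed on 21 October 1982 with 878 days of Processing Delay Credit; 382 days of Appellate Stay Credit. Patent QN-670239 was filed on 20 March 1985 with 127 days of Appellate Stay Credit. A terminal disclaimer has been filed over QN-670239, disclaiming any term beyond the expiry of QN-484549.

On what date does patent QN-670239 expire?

2002-07-25

Natural term of QN-670239:
  Base: filing + 17 years → 20 March 2002.
  Appellate Stay Credit: +127 days → 25 July 2002.
Expiry of referenced patent QN-484549:
  Base: filing + 17 years → 21 October 1999.
  Processing Delay Credit: +878 days → 17 March 2002.
  Appellate Stay Credit: +382 days → 3 April 2003.
Terminal disclaimer: QN-670239 expires on the earlier of 25 July 2002 and 3 April 2003.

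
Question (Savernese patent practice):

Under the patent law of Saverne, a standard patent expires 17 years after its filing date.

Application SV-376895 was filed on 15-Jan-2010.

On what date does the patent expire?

January 15, 2027

Filing date + 17 years → 15 January 2027.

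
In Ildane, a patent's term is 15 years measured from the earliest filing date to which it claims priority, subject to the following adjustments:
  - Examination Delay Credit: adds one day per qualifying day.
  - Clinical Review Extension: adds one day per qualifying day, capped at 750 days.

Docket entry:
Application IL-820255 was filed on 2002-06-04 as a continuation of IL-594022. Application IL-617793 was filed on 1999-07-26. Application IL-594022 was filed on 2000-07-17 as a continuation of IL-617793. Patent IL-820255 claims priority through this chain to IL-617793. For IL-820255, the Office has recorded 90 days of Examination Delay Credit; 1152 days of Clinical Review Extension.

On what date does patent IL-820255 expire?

Earliest priority filing: 26 July 1999.
Base term: 26 July 1999 + 15 years → 26 July 2014.
Examination Delay Credit: +90 days → 24 October 2014.
Clinical Review Extension: 1152 days claimed exceeds the 750-day cap, so +750 days → 12 November 2016.

November 12, 2016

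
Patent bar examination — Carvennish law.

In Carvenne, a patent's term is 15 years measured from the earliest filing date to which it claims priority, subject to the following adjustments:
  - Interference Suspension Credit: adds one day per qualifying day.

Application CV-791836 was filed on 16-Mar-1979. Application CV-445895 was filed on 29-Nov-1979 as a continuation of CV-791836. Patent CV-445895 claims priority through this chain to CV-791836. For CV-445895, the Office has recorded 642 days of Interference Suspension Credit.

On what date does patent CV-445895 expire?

Earliest priority filing: 16 March 1979.
Base term: 16 March 1979 + 15 years → 16 March 1994.
Interference Suspension Credit: +642 days → 18 December 1995.

1995-12-18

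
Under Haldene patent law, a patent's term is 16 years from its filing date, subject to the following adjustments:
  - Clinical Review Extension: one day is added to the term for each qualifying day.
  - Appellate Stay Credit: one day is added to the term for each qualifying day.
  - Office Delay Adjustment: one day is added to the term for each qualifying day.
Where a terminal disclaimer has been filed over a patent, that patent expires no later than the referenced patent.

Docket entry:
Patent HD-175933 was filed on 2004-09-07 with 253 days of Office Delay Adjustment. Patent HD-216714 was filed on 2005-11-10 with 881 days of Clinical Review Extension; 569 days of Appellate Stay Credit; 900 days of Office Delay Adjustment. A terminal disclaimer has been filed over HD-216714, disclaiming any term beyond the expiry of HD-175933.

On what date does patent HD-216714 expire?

Natural term of HD-216714:
  Base: filing + 16 years → 10 November 2021.
  Clinical Review Extension: +881 days → 9 April 2024.
  Appellate Stay Credit: +569 days → 30 October 2025.
  Office Delay Adjustment: +900 days → 17 April 2028.
Expiry of referenced patent HD-175933:
  Base: filing + 16 years → 7 September 2020.
  Office Delay Adjustment: +253 days → 18 May 2021.
Terminal disclaimer: HD-216714 expires on the earlier of 17 April 2028 and 18 May 2021.

2021-05-18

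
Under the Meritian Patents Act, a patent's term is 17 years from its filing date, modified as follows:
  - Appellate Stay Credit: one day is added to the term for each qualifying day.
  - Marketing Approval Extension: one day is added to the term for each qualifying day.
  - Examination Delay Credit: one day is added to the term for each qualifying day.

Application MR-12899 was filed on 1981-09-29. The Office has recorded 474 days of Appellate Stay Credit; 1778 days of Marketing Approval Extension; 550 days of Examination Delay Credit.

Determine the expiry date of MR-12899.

June 1, 2006

Base term: filing date + 17 years → 29 September 1998.
Appellate Stay Credit: +474 days → 16 January 2000.
Marketing Approval Extension: +1778 days → 28 November 2004.
Examination Delay Credit: +550 days → 1 June 2006.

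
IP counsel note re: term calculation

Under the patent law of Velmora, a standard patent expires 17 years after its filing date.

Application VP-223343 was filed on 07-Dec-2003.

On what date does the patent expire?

2020-12-07

Filing date + 17 years → 7 December 2020.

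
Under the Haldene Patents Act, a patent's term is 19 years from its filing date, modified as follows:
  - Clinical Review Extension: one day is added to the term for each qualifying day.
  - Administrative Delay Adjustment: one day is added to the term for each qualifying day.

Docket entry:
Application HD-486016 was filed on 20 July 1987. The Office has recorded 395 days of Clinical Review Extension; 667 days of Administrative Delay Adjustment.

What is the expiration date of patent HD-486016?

Base term: filing date + 19 years → 20 July 2006.
Clinical Review Extension: +395 days → 19 August 2007.
Administrative Delay Adjustment: +667 days → 16 June 2009.

June 16, 2009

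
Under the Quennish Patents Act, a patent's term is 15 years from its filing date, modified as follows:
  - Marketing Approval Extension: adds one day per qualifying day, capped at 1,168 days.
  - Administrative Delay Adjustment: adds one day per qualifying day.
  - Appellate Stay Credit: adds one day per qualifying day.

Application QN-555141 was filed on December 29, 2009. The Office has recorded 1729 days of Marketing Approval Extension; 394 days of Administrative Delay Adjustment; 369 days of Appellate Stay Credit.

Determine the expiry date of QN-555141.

Base term: filing date + 15 years → 29 December 2024.
Marketing Approval Extension: 1729 days claimed exceeds the 1168-day cap, so +1168 days → 11 March 2028.
Administrative Delay Adjustment: +394 days → 9 April 2029.
Appellate Stay Credit: +369 days → 13 April 2030.

2030-04-13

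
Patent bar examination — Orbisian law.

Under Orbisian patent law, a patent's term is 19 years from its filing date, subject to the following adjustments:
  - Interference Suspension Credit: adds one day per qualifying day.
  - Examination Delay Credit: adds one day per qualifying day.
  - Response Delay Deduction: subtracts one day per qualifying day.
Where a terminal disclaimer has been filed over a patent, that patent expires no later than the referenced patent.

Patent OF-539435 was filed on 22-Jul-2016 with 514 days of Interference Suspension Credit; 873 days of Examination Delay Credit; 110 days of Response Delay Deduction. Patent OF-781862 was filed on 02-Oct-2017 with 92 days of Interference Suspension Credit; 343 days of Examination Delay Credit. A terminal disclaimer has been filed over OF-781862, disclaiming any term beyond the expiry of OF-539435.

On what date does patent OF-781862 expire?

Natural term of OF-781862:
  Base: filing + 19 years → 2 October 2036.
  Interference Suspension Credit: +92 days → 2 January 2037.
  Examination Delay Credit: +343 days → 11 December 2037.
Expiry of referenced patent OF-539435:
  Base: filing + 19 years → 22 July 2035.
  Interference Suspension Credit: +514 days → 17 December 2036.
  Examination Delay Credit: +873 days → 9 May 2039.
  Response Delay Deduction: −110 days → 19 January 2039.
Terminal disclaimer: OF-781862 expires on the earlier of 11 December 2037 and 19 January 2039.

December 11, 2037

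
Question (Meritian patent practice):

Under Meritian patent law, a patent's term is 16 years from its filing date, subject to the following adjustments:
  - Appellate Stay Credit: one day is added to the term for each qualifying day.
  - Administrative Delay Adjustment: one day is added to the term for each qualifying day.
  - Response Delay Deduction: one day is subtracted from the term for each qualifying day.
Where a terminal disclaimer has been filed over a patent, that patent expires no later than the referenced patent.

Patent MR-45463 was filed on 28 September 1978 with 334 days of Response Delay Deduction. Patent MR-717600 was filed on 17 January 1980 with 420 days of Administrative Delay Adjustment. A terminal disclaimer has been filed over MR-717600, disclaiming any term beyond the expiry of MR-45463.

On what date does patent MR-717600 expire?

Natural term of MR-717600:
  Base: filing + 16 years → 17 January 1996.
  Administrative Delay Adjustment: +420 days → 12 March 1997.
Expiry of referenced patent MR-45463:
  Base: filing + 16 years → 28 September 1994.
  Response Delay Deduction: −334 days → 29 October 1993.
Terminal disclaimer: MR-717600 expires on the earlier of 12 March 1997 and 29 October 1993.

October 29, 1993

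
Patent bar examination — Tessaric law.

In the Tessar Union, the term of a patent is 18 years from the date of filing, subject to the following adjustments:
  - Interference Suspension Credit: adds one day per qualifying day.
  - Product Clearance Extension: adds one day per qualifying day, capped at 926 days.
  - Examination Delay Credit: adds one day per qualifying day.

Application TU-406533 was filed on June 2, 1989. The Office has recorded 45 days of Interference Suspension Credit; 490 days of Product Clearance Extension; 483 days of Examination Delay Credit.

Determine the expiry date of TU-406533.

Base term: filing date + 18 years → 2 June 2007.
Interference Suspension Credit: +45 days → 17 July 2007.
Product Clearance Extension: 490 days (within the 926-day cap) → +490 days → 18 November 2008.
Examination Delay Credit: +483 days → 16 March 2010.

March 16, 2010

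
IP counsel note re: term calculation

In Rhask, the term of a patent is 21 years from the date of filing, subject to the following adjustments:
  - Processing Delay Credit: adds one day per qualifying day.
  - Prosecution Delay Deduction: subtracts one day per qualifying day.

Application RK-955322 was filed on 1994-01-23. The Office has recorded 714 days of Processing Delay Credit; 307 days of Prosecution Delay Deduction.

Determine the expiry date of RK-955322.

Base term: filing date + 21 years → 23 January 2015.
Processing Delay Credit: +714 days → 6 January 2017.
Prosecution Delay Deduction: −307 days → 5 March 2016.

2016-03-05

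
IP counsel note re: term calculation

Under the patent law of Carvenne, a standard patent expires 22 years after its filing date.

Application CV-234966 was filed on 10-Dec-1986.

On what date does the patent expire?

Filing date + 22 years → 10 December 2008.

December 10, 2008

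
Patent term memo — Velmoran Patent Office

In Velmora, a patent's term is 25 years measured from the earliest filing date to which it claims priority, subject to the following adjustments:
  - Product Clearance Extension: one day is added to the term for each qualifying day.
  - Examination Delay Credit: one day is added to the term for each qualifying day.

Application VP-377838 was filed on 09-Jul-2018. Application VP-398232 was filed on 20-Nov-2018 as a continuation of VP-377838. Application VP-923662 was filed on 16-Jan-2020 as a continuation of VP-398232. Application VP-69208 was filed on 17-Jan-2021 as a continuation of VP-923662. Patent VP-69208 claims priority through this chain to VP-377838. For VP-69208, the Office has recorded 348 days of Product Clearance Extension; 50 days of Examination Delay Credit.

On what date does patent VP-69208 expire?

Earliest priority filing: 9 July 2018.
Base term: 9 July 2018 + 25 years → 9 July 2043.
Product Clearance Extension: +348 days → 21 June 2044.
Examination Delay Credit: +50 days → 10 August 2044.

2044-08-10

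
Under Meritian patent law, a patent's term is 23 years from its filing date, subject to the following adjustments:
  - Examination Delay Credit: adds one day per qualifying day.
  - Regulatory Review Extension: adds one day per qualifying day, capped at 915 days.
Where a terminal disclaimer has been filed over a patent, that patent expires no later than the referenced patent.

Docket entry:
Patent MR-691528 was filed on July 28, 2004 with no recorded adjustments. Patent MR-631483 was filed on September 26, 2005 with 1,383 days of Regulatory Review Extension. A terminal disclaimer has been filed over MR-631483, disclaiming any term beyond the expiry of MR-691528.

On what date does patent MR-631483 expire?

Natural term of MR-631483:
  Base: filing + 23 years → 26 September 2028.
  Regulatory Review Extension: 1383 days claimed exceeds the 915-day cap, so +915 days → 30 March 2031.
Expiry of referenced patent MR-691528:
  Base: filing + 23 years → 28 July 2027.
Terminal disclaimer: MR-631483 expires on the earlier of 30 March 2031 and 28 July 2027.

2027-07-28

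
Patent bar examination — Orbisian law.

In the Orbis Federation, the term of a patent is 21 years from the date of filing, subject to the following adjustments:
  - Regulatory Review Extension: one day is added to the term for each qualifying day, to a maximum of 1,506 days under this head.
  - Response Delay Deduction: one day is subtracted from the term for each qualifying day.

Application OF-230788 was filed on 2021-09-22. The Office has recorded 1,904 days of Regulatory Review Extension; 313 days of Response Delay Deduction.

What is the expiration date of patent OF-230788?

2045-12-28

Base term: filing date + 21 years → 22 September 2042.
Regulatory Review Extension: 1904 days claimed exceeds the 1506-day cap, so +1506 days → 6 November 2046.
Response Delay Deduction: −313 days → 28 December 2045.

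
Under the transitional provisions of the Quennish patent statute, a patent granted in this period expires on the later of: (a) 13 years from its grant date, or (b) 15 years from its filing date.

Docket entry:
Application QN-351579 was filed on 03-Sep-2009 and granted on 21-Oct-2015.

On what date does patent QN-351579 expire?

(a) grant + 13 years → 21 October 2028.
(b) filing + 15 years → 3 September 2024.
Later of the two: 21 October 2028.

October 21, 2028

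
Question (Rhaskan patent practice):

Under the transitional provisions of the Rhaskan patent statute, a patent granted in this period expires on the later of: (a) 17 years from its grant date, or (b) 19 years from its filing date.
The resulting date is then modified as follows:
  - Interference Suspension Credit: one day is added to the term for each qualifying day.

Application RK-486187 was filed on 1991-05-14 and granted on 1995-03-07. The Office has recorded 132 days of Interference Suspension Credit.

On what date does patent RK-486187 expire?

(a) grant + 17 years → 7 March 2012.
(b) filing + 19 years → 14 May 2010.
Later of the two: 7 March 2012.
Interference Suspension Credit: +132 days → 17 July 2012.

July 17, 2012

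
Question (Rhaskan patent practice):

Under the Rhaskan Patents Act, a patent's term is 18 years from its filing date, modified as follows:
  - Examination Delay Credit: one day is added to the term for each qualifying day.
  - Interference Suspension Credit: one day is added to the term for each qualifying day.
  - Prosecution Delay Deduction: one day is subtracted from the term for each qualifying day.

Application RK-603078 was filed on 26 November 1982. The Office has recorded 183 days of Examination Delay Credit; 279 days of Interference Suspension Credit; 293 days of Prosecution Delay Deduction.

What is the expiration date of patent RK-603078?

Base term: filing date + 18 years → 26 November 2000.
Examination Delay Credit: +183 days → 28 May 2001.
Interference Suspension Credit: +279 days → 3 March 2002.
Prosecution Delay Deduction: −293 days → 14 May 2001.

May 14, 2001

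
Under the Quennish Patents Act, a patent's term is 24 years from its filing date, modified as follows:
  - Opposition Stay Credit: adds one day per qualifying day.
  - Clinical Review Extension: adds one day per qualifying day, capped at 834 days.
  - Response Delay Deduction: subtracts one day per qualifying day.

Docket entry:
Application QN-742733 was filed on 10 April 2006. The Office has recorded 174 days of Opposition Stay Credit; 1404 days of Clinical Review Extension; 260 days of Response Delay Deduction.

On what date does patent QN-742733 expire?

Base term: filing date + 24 years → 10 April 2030.
Opposition Stay Credit: +174 days → 1 October 2030.
Clinical Review Extension: 1404 days claimed exceeds the 834-day cap, so +834 days → 12 January 2033.
Response Delay Deduction: −260 days → 27 April 2032.

2032-04-27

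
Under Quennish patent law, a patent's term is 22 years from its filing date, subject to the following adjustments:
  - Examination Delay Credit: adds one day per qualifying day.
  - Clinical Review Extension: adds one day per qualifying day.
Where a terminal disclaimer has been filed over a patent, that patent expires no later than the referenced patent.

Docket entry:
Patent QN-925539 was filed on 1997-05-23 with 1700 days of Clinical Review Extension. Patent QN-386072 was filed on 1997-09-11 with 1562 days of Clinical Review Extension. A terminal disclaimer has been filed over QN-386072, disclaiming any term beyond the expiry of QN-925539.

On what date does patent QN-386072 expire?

Natural term of QN-386072:
  Base: filing + 22 years → 11 September 2019.
  Clinical Review Extension: +1562 days → 21 December 2023.
Expiry of referenced patent QN-925539:
  Base: filing + 22 years → 23 May 2019.
  Clinical Review Extension: +1700 days → 17 January 2024.
Terminal disclaimer: QN-386072 expires on the earlier of 21 December 2023 and 17 January 2024.

December 21, 2023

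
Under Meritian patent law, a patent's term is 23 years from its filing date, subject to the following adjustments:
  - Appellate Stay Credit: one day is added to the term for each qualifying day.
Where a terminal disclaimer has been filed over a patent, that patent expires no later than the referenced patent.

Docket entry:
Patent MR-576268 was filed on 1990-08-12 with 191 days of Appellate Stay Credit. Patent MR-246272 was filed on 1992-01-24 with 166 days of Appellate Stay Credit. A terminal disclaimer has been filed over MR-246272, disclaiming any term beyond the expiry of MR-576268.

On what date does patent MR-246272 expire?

2014-02-19

Natural term of MR-246272:
  Base: filing + 23 years → 24 January 2015.
  Appellate Stay Credit: +166 days → 9 July 2015.
Expiry of referenced patent MR-576268:
  Base: filing + 23 years → 12 August 2013.
  Appellate Stay Credit: +191 days → 19 February 2014.
Terminal disclaimer: MR-246272 expires on the earlier of 9 July 2015 and 19 February 2014.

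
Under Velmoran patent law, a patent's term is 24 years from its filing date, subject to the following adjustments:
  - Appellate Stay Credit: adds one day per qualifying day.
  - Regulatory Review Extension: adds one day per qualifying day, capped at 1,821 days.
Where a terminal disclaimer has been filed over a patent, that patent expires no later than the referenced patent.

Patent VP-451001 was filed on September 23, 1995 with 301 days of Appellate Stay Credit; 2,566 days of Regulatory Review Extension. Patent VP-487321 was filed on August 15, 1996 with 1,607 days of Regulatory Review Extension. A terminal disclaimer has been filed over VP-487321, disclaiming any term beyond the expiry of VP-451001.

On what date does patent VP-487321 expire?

Natural term of VP-487321:
  Base: filing + 24 years → 15 August 2020.
  Regulatory Review Extension: 1607 days (within the 1821-day cap) → +1607 days → 8 January 2025.
Expiry of referenced patent VP-451001:
  Base: filing + 24 years → 23 September 2019.
  Appellate Stay Credit: +301 days → 20 July 2020.
  Regulatory Review Extension: 2566 days claimed exceeds the 1821-day cap, so +1821 days → 15 July 2025.
Terminal disclaimer: VP-487321 expires on the earlier of 8 January 2025 and 15 July 2025.

2025-01-08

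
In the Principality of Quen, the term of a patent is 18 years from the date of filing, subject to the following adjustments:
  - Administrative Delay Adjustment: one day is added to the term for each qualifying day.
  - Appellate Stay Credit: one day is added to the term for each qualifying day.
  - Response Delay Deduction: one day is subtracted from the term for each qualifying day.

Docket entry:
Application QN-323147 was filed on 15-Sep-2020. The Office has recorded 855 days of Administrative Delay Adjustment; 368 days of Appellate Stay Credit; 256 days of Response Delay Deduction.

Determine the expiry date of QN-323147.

2041-05-09

Base term: filing date + 18 years → 15 September 2038.
Administrative Delay Adjustment: +855 days → 17 January 2041.
Appellate Stay Credit: +368 days → 20 January 2042.
Response Delay Deduction: −256 days → 9 May 2041.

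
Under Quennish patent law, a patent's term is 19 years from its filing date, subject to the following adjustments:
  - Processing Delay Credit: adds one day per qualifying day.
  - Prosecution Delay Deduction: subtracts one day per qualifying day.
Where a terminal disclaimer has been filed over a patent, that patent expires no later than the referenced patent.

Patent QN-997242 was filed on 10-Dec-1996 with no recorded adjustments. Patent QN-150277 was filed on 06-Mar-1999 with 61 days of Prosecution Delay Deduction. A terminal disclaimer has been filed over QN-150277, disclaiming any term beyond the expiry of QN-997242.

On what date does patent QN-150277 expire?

Natural term of QN-150277:
  Base: filing + 19 years → 6 March 2018.
  Prosecution Delay Deduction: −61 days → 4 January 2018.
Expiry of referenced patent QN-997242:
  Base: filing + 19 years → 10 December 2015.
Terminal disclaimer: QN-150277 expires on the earlier of 4 January 2018 and 10 December 2015.

2015-12-10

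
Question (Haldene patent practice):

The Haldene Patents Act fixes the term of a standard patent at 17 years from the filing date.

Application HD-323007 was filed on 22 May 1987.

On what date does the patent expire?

May 22, 2004

Filing date + 17 years → 22 May 2004.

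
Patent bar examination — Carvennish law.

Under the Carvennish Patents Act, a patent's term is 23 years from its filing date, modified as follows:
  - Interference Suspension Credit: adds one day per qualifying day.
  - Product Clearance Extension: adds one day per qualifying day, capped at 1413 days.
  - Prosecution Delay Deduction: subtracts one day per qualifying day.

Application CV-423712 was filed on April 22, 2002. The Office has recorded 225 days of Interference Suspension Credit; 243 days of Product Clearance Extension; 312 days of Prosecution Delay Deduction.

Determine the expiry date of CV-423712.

Base term: filing date + 23 years → 22 April 2025.
Interference Suspension Credit: +225 days → 3 December 2025.
Product Clearance Extension: 243 days (within the 1413-day cap) → +243 days → 3 August 2026.
Prosecution Delay Deduction: −312 days → 25 September 2025.

September 25, 2025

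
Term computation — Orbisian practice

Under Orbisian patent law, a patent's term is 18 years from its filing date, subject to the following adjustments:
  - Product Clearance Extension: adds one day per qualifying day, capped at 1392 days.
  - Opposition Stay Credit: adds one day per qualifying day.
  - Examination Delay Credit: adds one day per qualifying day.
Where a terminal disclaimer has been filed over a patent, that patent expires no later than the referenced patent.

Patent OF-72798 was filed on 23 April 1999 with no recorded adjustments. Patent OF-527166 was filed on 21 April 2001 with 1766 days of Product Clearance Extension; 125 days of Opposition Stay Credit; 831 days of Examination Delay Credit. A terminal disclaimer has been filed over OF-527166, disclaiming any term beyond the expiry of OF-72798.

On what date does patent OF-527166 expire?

April 23, 2017

Natural term of OF-527166:
  Base: filing + 18 years → 21 April 2019.
  Product Clearance Extension: 1766 days claimed exceeds the 1392-day cap, so +1392 days → 11 February 2023.
  Opposition Stay Credit: +125 days → 16 June 2023.
  Examination Delay Credit: +831 days → 24 September 2025.
Expiry of referenced patent OF-72798:
  Base: filing + 18 years → 23 April 2017.
Terminal disclaimer: OF-527166 expires on the earlier of 24 September 2025 and 23 April 2017.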